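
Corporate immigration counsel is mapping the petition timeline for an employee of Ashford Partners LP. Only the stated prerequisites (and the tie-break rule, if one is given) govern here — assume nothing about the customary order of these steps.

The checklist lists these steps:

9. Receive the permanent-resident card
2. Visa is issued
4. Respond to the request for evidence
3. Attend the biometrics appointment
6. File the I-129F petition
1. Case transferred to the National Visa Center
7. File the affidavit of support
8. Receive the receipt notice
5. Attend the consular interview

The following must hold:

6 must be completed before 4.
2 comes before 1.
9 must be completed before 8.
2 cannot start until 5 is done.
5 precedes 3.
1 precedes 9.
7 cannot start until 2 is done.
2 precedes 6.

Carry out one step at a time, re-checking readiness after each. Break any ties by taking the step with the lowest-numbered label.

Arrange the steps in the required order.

5, 2, 1, 3, 6, 4, 7, 9, 8

Only 5 has no prerequisites, so it is first.
Now 2 and 3 have their prerequisites met. 2 has the earlier label, so 2 next.
1, 6 and 7 now also ready, so the ready set is {1, 3, 6, 7}; 1 has the earlier label → 1.
Ready: 3, 6, 7 and 9. 3 has the earlier label → 3.
6, 7 and 9 are all available; 6 has the earlier label → 6.
4, 7 and 9 are all available; 4 has the earlier label → 4.
Now 7 and 9 have their prerequisites met. 7 has the earlier label, so 7 next.
That leaves 9 as the only ready step → 9.
That leaves 8 as the only ready step → 8.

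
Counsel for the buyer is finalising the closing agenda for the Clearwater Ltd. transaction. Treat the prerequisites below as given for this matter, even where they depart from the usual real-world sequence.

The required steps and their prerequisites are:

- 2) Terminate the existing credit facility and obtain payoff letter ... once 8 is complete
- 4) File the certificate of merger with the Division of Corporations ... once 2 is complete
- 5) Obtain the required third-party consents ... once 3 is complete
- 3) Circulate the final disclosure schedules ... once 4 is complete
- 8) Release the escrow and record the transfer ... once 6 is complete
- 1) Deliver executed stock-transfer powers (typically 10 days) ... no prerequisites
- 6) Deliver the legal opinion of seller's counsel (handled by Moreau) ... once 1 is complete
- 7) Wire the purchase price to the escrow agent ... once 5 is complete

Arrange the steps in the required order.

1 → 6 → 8 → 2 → 4 → 3 → 5 → 7

1 has no prerequisites → 1 first.
That leaves 6 as the only ready step → 6.
8 is the only step now ready → 8.
Next only 2 has its prerequisites met → 2.
That leaves 4 as the only ready step → 4.
3 needed 4, now all done → 3.
That leaves 5 as the only ready step → 5.
7 needed 5, now all done → 7.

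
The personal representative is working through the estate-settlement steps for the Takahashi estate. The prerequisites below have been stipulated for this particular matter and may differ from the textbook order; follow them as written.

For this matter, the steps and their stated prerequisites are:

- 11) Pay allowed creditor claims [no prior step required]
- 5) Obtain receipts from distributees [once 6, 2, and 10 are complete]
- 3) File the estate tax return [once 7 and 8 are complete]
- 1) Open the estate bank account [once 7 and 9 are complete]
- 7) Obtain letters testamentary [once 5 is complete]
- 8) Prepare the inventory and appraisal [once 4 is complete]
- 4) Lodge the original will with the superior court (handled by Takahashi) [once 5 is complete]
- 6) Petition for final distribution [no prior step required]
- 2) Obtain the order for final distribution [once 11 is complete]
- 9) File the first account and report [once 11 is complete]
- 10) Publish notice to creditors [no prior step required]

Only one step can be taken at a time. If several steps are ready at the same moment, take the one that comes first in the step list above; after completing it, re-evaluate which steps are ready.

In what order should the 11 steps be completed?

11, 6 and 10 have no prerequisites; 11 is listed earlier, so 11 is first.
Now 6, 2, 9 and 10 have their prerequisites met. 6 is listed earlier, so 6 next.
Now 2, 9 and 10 have their prerequisites met. 2 is listed earlier, so 2 next.
Ready: 9 and 10. 9 is listed earlier → 9.
That leaves 10 as the only ready step → 10.
That leaves 5 as the only ready step → 5.
Ready: 7 and 4. 7 is listed earlier → 7.
Now 1 and 4 have their prerequisites met. 1 is listed earlier, so 1 next.
4 needed 5, now all done → 4.
8 needed 4, now all done → 8.
3 is the only step now ready → 3.

11, 6, 2, 9, 10, 5, 7, 1, 4, 8, 3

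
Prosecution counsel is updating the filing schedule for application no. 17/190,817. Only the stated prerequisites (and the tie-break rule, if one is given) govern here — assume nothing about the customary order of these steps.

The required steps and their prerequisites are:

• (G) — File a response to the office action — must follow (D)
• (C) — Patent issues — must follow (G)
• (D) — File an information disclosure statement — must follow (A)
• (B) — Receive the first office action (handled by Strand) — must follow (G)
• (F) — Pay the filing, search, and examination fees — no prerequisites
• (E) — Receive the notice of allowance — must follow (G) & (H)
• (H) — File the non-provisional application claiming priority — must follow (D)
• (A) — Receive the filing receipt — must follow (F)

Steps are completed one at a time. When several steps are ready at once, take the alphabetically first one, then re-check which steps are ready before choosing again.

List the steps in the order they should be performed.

(F) (A) (D) (G) (B) (C) (H) (E)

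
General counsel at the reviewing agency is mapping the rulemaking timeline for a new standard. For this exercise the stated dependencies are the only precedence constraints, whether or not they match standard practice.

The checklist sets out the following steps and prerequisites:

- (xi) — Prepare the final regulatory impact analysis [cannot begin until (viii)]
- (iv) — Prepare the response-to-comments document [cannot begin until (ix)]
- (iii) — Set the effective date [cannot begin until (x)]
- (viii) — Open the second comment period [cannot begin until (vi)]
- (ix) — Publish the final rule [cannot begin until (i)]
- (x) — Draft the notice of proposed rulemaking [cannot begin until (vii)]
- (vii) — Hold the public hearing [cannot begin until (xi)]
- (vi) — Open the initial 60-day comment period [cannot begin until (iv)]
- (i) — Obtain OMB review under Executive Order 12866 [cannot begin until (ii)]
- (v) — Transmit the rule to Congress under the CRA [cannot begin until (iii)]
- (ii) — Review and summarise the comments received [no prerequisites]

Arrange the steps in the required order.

(ii) → (i) → (ix) → (iv) → (vi) → (viii) → (xi) → (vii) → (x) → (iii) → (v)

(ii) has no prerequisites → (ii) first.
(i) is the only step now ready → (i).
(ix) is the only step now ready → (ix).
(iv) is the only step now ready → (iv).
Next only (vi) has its prerequisites met → (vi).
(viii) needed (vi), now all done → (viii).
(xi) is the only step now ready → (xi).
That leaves (vii) as the only ready step → (vii).
(x) needed (vii), now all done → (x).
Next only (iii) has its prerequisites met → (iii).
(v) needed (iii), now all done → (v).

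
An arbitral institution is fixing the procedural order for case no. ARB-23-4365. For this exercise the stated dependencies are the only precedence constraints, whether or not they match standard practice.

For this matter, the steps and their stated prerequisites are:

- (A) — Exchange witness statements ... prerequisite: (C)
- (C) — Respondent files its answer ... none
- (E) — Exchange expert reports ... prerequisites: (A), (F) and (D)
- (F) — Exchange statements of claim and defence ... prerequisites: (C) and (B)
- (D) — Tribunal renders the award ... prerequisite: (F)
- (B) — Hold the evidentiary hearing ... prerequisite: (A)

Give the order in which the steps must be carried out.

Only (C) has no prerequisites, so it is first.
(A) needed (C), now all done → (A).
(B) needed (A), now all done → (B).
(F) needed (C) and (B), now all done → (F).
Next only (D) has its prerequisites met → (D).
That leaves (E) as the only ready step → (E).

(C), (A), (B), (F), (D), (E)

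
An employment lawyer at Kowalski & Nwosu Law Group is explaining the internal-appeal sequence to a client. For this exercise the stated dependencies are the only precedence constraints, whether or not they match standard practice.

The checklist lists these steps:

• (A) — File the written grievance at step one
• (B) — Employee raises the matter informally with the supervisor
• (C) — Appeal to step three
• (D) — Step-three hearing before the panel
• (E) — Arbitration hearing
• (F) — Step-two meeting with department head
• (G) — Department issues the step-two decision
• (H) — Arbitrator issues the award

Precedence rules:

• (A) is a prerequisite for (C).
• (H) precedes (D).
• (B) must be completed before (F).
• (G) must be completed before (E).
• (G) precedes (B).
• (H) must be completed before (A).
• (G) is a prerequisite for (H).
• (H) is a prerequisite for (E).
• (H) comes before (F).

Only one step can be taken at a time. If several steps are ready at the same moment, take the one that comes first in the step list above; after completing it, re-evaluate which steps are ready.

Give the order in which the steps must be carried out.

(G), (B), (H), (A), (C), (D), (E), (F)

(G) has no prerequisites → (G) first.
Now (B) and (H) have their prerequisites met. (B) is listed earlier, so (B) next.
(H) needed (G), now all done → (H).
(A), (D), (E) and (F) are all available; (A) is listed earlier → (A).
(C) now also ready, so the ready set is {(C), (D), (E), (F)}; (C) is listed earlier → (C).
(D), (E) and (F) are all available; (D) is listed earlier → (D).
(E) and (F) are both available; (E) is listed earlier → (E).
(F) needed (B) and (H), now all done → (F).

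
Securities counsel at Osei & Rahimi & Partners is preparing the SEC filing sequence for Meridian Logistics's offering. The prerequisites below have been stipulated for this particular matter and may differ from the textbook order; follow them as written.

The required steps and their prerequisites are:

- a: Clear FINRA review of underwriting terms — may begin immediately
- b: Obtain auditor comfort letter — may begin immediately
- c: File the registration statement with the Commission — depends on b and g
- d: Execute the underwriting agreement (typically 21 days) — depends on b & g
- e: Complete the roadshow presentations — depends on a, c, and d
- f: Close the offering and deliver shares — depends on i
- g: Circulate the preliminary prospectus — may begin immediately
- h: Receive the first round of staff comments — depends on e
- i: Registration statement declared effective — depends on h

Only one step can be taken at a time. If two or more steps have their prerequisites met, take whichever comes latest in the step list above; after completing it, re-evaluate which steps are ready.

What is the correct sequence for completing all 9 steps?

Nothing is required for g, b and a. g is listed later → g first.
Now b and a have their prerequisites met. b is listed later, so b next.
Now d, c and a have their prerequisites met. d is listed later, so d next.
Ready: c and a. c is listed later → c.
a is the only step now ready → a.
e is the only step now ready → e.
That leaves h as the only ready step → h.
That leaves i as the only ready step → i.
f needed i, now all done → f.

g, b, d, c, a, e, h, i, f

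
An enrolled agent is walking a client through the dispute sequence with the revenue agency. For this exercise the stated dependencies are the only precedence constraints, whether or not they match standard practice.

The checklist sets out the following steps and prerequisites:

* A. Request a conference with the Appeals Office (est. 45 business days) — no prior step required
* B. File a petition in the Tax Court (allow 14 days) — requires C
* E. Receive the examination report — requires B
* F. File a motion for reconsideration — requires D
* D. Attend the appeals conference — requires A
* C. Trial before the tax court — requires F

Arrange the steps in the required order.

Only A has no prerequisites, so it is first.
D is the only step now ready → D.
That leaves F as the only ready step → F.
C needed F, now all done → C.
B needed C, now all done → B.
Next only E has its prerequisites met → E.

A, D, F, C, B, E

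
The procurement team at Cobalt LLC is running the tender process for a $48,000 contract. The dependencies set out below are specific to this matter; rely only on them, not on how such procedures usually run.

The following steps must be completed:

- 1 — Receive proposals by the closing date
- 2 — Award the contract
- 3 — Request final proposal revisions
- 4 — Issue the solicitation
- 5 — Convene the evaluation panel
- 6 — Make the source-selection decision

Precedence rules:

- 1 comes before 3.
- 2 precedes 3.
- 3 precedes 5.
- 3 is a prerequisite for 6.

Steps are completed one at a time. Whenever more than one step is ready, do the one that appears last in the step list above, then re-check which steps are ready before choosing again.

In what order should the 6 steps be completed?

4, 2, 1, 3, 6, 5

4, 2 and 1 have no prerequisites; 4 is listed later, so 4 is first.
2 and 1 are both available; 2 is listed later → 2.
Next only 1 has its prerequisites met → 1.
3 needed 2 and 1, now all done → 3.
Ready: 6 and 5. 6 is listed later → 6.
Next only 5 has its prerequisites met → 5.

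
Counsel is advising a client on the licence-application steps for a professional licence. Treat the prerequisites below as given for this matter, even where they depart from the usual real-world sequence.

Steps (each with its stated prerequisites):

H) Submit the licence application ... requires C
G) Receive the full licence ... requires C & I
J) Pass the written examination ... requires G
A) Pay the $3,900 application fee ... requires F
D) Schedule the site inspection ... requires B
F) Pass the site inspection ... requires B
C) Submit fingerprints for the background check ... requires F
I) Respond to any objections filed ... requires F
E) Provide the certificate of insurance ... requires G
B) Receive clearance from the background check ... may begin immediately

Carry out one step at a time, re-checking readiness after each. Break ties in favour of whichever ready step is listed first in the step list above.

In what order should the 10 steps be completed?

B is the only step with nothing outstanding, so it goes first.
Ready: D and F. D is listed earlier → D.
F needed B, now all done → F.
Ready: A, C and I. A is listed earlier → A.
Ready: C and I. C is listed earlier → C.
H now also ready, so the ready set is {H, I}; H is listed earlier → H.
I is the only step now ready → I.
Next only G has its prerequisites met → G.
Ready: J and E. J is listed earlier → J.
That leaves E as the only ready step → E.

B, D, F, A, C, H, I, G, J, E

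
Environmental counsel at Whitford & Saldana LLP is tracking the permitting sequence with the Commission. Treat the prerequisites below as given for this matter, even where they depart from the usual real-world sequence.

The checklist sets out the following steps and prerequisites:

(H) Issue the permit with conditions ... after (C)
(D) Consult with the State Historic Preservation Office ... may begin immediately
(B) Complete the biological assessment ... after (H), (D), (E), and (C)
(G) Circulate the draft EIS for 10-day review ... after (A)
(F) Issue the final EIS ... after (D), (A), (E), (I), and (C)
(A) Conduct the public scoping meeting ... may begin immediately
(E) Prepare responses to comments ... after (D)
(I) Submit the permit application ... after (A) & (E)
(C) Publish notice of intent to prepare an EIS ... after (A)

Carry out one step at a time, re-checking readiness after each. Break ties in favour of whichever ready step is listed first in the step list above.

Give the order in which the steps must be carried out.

(D) → (A) → (G) → (E) → (I) → (C) → (H) → (B) → (F)

(D) and (A) have no prerequisites; (D) is listed earlier, so (D) is first.
(A) and (E) are both available; (A) is listed earlier → (A).
(G), (E) and (C) are all available; (G) is listed earlier → (G).
Ready: (E) and (C). (E) is listed earlier → (E).
Now (I) and (C) have their prerequisites met. (I) is listed earlier, so (I) next.
Next only (C) has its prerequisites met → (C).
Ready: (H) and (F). (H) is listed earlier → (H).
Now (B) and (F) have their prerequisites met. (B) is listed earlier, so (B) next.
Next only (F) has its prerequisites met → (F).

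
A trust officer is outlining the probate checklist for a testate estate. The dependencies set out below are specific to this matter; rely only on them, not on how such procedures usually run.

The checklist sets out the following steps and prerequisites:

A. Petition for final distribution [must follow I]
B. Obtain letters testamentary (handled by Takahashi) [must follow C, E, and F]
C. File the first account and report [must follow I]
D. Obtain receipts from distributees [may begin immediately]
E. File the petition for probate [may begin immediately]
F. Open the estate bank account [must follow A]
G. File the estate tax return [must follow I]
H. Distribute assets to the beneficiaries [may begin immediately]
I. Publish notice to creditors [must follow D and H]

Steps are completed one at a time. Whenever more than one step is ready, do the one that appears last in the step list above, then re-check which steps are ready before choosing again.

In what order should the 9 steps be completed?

H → E → D → I → G → C → A → F → B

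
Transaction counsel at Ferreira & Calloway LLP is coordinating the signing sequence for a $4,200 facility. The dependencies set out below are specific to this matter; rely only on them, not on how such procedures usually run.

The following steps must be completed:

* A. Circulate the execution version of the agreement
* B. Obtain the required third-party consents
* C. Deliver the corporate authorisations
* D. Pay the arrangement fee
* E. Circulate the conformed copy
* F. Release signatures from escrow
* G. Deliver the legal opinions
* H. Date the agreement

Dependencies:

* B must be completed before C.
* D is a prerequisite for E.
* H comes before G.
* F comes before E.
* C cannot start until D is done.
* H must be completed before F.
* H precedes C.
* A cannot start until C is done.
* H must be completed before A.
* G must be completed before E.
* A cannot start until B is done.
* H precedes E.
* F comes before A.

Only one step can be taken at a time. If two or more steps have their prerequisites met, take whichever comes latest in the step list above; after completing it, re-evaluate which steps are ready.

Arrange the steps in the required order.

Nothing is required for H, D and B. H is listed later → H first.
G, F, D and B are all available; G is listed later → G.
F, D and B are all available; F is listed later → F.
Now D and B have their prerequisites met. D is listed later, so D next.
E now also ready, so the ready set is {E, B}; E is listed later → E.
That leaves B as the only ready step → B.
That leaves C as the only ready step → C.
Next only A has its prerequisites met → A.

H, G, F, D, E, B, C, A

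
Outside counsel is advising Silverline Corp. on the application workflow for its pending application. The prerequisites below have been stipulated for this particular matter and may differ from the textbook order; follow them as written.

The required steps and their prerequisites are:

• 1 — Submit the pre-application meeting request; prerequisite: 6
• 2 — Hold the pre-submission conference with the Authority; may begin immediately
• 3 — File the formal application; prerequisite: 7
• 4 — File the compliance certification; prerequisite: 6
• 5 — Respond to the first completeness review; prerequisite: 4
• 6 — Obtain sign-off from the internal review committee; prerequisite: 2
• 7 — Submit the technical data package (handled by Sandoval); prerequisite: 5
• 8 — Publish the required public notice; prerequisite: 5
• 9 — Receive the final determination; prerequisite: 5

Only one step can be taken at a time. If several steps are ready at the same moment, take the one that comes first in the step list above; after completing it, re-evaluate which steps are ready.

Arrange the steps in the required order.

Only 2 has no prerequisites, so it is first.
That leaves 6 as the only ready step → 6.
1 and 4 are both available; 1 is listed earlier → 1.
4 needed 6, now all done → 4.
That leaves 5 as the only ready step → 5.
7, 8 and 9 are all available; 7 is listed earlier → 7.
3 now also ready, so the ready set is {3, 8, 9}; 3 is listed earlier → 3.
8 and 9 are both available; 8 is listed earlier → 8.
9 needed 5, now all done → 9.

2, 6, 1, 4, 5, 7, 3, 8, 9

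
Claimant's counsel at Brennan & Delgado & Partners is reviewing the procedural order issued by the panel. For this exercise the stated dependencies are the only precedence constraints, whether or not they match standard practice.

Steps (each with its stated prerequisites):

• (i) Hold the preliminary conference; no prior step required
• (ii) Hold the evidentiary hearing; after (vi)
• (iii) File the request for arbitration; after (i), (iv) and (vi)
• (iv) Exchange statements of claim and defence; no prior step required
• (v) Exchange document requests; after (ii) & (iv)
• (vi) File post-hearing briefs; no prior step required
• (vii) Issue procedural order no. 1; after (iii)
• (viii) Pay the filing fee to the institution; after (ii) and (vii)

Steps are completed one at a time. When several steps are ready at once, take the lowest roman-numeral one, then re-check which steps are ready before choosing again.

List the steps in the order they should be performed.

Nothing is required for (i), (iv) and (vi). (i) has the earlier label → (i) first.
(iv) and (vi) are both available; (iv) has the earlier label → (iv).
That leaves (vi) as the only ready step → (vi).
Ready: (ii) and (iii). (ii) has the earlier label → (ii).
Now (iii) and (v) have their prerequisites met. (iii) has the earlier label, so (iii) next.
Ready: (v) and (vii). (v) has the earlier label → (v).
Next only (vii) has its prerequisites met → (vii).
(viii) needed (ii) and (vii), now all done → (viii).

(i), (iv), (vi), (ii), (iii), (v), (vii), (viii)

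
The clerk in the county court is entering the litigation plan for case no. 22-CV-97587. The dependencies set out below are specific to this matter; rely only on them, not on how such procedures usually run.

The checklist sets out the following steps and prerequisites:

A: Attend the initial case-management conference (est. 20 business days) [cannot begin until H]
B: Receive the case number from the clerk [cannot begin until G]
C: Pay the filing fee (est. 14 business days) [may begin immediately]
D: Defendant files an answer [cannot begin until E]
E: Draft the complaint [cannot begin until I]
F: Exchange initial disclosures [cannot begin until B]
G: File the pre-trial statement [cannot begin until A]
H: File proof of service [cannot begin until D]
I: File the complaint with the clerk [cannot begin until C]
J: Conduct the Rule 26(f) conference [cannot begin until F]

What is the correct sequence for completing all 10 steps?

C I E D H A G B F J

C is the only step with nothing outstanding, so it goes first.
Next only I has its prerequisites met → I.
E is the only step now ready → E.
That leaves D as the only ready step → D.
H is the only step now ready → H.
That leaves A as the only ready step → A.
Next only G has its prerequisites met → G.
B needed G, now all done → B.
F needed B, now all done → F.
That leaves J as the only ready step → J.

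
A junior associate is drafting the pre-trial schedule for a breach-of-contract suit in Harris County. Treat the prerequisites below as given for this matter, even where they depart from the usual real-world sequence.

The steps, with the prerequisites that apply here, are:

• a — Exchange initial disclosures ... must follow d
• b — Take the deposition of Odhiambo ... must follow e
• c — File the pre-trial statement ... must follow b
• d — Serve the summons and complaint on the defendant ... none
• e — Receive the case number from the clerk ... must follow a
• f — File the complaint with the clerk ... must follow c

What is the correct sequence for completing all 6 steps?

d → a → e → b → c → f

Only d has no prerequisites, so it is first.
a needed d, now all done → a.
Next only e has its prerequisites met → e.
Next only b has its prerequisites met → b.
c is the only step now ready → c.
f needed c, now all done → f.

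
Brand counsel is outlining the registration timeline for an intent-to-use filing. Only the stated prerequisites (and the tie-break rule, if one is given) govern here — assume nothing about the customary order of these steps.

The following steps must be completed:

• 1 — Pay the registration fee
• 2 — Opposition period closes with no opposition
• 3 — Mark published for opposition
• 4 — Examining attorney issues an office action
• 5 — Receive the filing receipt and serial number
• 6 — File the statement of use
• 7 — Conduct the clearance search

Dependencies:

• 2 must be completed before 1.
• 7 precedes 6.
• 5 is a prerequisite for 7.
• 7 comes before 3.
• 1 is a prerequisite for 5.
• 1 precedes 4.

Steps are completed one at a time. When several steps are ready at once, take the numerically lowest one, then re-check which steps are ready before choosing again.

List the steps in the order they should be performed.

2 is the only step with nothing outstanding, so it goes first.
Next only 1 has its prerequisites met → 1.
4 and 5 are both available; 4 has the earlier label → 4.
5 needed 1, now all done → 5.
7 needed 5, now all done → 7.
Ready: 3 and 6. 3 has the earlier label → 3.
That leaves 6 as the only ready step → 6.

2, 1, 4, 5, 7, 3, 6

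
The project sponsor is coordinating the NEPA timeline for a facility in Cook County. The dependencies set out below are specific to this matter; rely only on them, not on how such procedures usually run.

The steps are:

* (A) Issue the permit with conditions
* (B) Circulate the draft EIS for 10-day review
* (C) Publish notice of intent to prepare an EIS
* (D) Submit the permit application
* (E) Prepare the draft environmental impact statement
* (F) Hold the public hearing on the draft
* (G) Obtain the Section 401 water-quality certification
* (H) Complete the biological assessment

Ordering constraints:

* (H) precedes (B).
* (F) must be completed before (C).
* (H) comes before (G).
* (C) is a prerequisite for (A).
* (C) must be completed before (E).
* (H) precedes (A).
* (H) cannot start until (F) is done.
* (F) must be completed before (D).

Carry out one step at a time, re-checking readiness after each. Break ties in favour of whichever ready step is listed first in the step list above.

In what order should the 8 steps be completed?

(F) (C) (D) (E) (H) (A) (B) (G)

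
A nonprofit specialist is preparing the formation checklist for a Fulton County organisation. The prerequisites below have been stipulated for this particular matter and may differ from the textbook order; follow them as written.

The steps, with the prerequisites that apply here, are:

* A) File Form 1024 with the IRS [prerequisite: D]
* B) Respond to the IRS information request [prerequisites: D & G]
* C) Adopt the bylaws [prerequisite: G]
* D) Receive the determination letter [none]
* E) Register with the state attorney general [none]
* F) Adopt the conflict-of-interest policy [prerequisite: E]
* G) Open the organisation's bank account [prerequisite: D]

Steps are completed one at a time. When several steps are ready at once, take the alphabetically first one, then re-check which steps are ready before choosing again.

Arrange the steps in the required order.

D A E F G B C

D and E have no prerequisites; D has the earlier label, so D is first.
Ready: A, E and G. A has the earlier label → A.
E and G are both available; E has the earlier label → E.
F now also ready, so the ready set is {F, G}; F has the earlier label → F.
G needed D, now all done → G.
Now B and C have their prerequisites met. B has the earlier label, so B next.
C needed G, now all done → C.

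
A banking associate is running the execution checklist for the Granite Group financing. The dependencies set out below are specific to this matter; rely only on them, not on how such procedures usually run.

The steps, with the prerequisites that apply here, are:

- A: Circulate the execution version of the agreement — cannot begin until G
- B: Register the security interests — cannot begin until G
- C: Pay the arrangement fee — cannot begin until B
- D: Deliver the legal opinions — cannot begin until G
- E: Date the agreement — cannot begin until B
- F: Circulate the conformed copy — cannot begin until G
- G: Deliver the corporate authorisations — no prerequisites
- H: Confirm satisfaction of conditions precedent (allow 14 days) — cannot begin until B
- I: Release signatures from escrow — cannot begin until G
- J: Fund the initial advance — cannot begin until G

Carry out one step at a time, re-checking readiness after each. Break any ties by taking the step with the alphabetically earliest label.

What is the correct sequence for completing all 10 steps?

G, A, B, C, D, E, F, H, I, J

G has no prerequisites → G first.
Now A, B, D, F, I and J have their prerequisites met. A has the earlier label, so A next.
B, D, F, I and J are all available; B has the earlier label → B.
C, E and H now also ready, so the ready set is {C, D, E, F, H, I, J}; C has the earlier label → C.
D, E, F, H, I and J are all available; D has the earlier label → D.
Ready: E, F, H, I and J. E has the earlier label → E.
Now F, H, I and J have their prerequisites met. F has the earlier label, so F next.
H, I and J are all available; H has the earlier label → H.
I and J are both available; I has the earlier label → I.
J is the only step now ready → J.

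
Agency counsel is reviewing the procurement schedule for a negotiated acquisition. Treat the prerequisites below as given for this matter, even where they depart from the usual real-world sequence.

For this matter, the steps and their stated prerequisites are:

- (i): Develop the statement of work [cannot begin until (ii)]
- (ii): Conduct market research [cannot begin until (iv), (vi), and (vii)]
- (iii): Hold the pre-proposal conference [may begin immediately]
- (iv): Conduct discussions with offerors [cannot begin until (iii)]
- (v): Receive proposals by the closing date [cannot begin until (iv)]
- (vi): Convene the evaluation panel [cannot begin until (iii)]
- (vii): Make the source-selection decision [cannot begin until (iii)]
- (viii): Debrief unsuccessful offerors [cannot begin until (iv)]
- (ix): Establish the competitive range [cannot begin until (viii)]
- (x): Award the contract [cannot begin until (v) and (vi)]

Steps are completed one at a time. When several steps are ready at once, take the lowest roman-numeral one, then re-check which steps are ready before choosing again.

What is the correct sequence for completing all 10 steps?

(iii), (iv), (v), (vi), (vii), (ii), (i), (viii), (ix), (x)

Only (iii) has no prerequisites, so it is first.
Ready: (iv), (vi) and (vii). (iv) has the earlier label → (iv).
Now (v), (vi), (vii) and (viii) have their prerequisites met. (v) has the earlier label, so (v) next.
Now (vi), (vii) and (viii) have their prerequisites met. (vi) has the earlier label, so (vi) next.
(x) now also ready, so the ready set is {(vii), (viii), (x)}; (vii) has the earlier label → (vii).
(ii) now also ready, so the ready set is {(ii), (viii), (x)}; (ii) has the earlier label → (ii).
Now (i), (viii) and (x) have their prerequisites met. (i) has the earlier label, so (i) next.
(viii) and (x) are both available; (viii) has the earlier label → (viii).
Now (ix) and (x) have their prerequisites met. (ix) has the earlier label, so (ix) next.
Next only (x) has its prerequisites met → (x).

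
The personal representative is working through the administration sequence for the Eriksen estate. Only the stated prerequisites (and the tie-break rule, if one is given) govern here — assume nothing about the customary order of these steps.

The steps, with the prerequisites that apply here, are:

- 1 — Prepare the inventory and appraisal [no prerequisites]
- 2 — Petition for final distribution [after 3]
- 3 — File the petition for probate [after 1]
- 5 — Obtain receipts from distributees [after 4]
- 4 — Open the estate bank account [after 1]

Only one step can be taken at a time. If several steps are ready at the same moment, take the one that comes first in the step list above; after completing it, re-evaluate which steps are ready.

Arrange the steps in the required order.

1 is the only step with nothing outstanding, so it goes first.
Now 3 and 4 have their prerequisites met. 3 is listed earlier, so 3 next.
2 and 4 are both available; 2 is listed earlier → 2.
4 needed 1, now all done → 4.
That leaves 5 as the only ready step → 5.

1 3 2 4 5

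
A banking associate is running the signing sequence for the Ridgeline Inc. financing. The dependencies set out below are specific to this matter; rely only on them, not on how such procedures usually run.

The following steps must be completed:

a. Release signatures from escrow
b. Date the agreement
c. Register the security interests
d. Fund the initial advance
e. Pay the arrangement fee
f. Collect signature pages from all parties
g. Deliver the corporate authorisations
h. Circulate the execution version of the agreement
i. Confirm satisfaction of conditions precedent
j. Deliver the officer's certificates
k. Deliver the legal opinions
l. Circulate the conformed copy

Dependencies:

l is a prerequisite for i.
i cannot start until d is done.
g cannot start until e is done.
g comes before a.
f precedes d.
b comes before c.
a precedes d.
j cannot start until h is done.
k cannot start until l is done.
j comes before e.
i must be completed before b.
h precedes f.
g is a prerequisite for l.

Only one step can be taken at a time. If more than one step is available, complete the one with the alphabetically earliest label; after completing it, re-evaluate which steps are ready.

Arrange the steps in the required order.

h is the only step with nothing outstanding, so it goes first.
Ready: f and j. f has the earlier label → f.
j needed h, now all done → j.
e needed j, now all done → e.
g needed e, now all done → g.
Now a and l have their prerequisites met. a has the earlier label, so a next.
d and l are both available; d has the earlier label → d.
l is the only step now ready → l.
i and k are both available; i has the earlier label → i.
b now also ready, so the ready set is {b, k}; b has the earlier label → b.
Ready: c and k. c has the earlier label → c.
That leaves k as the only ready step → k.

h, f, j, e, g, a, d, l, i, b, c, k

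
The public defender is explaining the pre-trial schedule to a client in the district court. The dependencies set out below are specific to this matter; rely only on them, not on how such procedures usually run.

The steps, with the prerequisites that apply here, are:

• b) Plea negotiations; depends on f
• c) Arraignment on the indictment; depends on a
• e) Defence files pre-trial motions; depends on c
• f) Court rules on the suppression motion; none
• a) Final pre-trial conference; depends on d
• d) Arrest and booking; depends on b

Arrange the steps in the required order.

Only f has no prerequisites, so it is first.
b needed f, now all done → b.
d is the only step now ready → d.
That leaves a as the only ready step → a.
c is the only step now ready → c.
Next only e has its prerequisites met → e.

f b d a c e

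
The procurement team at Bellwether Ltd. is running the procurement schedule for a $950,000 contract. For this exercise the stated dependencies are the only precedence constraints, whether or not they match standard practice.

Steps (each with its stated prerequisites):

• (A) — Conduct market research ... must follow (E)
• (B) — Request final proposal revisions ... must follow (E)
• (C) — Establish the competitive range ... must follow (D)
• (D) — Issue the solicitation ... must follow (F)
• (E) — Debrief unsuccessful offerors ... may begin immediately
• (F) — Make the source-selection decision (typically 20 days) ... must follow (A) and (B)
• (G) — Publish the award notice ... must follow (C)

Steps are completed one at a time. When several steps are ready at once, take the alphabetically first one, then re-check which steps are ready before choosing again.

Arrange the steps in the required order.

(E) (A) (B) (F) (D) (C) (G)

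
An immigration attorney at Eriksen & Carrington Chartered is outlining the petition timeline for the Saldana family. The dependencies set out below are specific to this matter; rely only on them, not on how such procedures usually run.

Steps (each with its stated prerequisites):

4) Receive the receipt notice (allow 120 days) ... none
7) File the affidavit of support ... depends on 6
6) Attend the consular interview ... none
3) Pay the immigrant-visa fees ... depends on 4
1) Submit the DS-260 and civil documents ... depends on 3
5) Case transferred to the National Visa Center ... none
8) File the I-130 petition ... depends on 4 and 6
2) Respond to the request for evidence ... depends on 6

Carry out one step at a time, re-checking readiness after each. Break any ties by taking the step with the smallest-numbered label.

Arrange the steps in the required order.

4, 3, 1, 5, 6, 2, 7, 8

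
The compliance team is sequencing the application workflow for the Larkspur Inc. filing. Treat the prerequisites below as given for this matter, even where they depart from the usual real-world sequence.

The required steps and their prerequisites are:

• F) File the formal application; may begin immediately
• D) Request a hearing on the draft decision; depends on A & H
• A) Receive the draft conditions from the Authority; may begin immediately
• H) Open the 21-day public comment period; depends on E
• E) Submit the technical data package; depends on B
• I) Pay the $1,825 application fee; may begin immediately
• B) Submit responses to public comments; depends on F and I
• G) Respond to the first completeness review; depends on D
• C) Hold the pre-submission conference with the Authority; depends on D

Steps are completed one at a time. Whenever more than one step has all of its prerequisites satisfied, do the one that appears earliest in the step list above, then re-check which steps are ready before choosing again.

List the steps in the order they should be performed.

F, A and I have no prerequisites; F is listed earlier, so F is first.
Now A and I have their prerequisites met. A is listed earlier, so A next.
I is the only step now ready → I.
Next only B has its prerequisites met → B.
E needed B, now all done → E.
H needed E, now all done → H.
That leaves D as the only ready step → D.
Ready: G and C. G is listed earlier → G.
Next only C has its prerequisites met → C.

F A I B E H D G C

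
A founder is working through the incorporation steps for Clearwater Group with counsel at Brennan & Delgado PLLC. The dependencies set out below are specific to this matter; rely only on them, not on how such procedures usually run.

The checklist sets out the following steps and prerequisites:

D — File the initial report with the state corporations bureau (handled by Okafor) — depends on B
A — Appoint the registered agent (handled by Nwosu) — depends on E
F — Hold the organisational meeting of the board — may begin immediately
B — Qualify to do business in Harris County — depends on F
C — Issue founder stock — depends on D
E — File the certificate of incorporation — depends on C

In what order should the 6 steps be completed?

F, B, D, C, E, A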